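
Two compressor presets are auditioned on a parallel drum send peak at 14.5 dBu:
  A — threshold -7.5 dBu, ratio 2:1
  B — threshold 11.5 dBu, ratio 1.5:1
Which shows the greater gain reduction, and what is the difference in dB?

A, by 10 dB

A: GR = 22 − 22/2 = 11 dB.
B: GR = 3 − 3/1.5 = 1 dB.
Difference: 10 dB in favour of A.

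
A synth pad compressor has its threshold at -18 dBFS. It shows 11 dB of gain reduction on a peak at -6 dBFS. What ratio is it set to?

12:1

Input overshoot = -6 − (-18) = 12 dB.
Output overshoot = 12 − 11 = 1 dB.
Ratio = input overshoot / output overshoot = 12 / 1 = 12.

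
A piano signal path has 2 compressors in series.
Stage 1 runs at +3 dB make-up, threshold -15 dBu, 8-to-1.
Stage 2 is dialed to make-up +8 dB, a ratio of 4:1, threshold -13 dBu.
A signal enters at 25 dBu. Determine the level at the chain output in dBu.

Stage 1: overshoot 40 dB → 40/8 = 5 dB → -10 dBu; +3 dB make-up → -7 dBu.
Stage 2: overshoot 6 dB → 6/4 = 1.5 dB → -11.5 dBu; +8 dB make-up → -3.5 dBu.

-3.5 dBu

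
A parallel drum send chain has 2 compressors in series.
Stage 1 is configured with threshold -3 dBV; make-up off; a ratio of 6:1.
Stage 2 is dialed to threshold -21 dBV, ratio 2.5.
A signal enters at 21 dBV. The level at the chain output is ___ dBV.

Stage 1: 24 dB above -3 dBV, reduced 6:1 to 4 dB above → 1 dBV.
Stage 2: 1 dBV is 22 dB over -21 dBV; at 2.5:1 that becomes 8.8 dB over, giving -12.2 dBV.

-12.2 dBV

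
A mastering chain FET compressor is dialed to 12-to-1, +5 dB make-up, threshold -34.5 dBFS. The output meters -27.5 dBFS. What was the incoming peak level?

Before make-up, the level was -27.5 − 5 = -32.5 dBFS.
That's 2 dB above the -34.5 dBFS threshold.
Before 12:1 compression the overshoot was 2 × 12 = 24 dB, so input = -34.5 + 24 = -10.5 dBFS.

-10.5 dBFS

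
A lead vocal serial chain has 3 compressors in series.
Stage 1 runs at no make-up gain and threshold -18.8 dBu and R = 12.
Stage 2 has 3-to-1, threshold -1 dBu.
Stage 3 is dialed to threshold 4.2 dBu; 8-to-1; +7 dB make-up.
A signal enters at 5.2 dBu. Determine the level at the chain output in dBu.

-9.8 dBu

Stage 1: 24 dB above -18.8 dBu, reduced 12:1 to 2 dB above → -16.8 dBu.
Stage 2: below threshold (-16.8 ≤ -1); passes unchanged; output -16.8 dBu.
Stage 3: -16.8 dBu is at or below the 4.2 dBu threshold — no compression; make-up brings it to -9.8 dBu.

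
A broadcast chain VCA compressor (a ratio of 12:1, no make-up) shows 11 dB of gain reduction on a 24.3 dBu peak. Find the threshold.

12.3 dBu

Let T be the threshold. Output overshoot = (input overshoot)/R, so 13.3 − T = (24.3 − T)/12.
12·(13.3 − T) = 24.3 − T → 11·T = 159.6 − 24.3 = 135.3.
T = 135.3/11 = 12.3 dBu.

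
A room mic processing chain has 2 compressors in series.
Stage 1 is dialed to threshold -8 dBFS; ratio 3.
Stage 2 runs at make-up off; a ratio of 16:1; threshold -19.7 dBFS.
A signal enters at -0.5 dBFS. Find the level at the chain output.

-18.8125 dBFS

Stage 1: 7.5 dB above -8 dBFS, reduced 3:1 to 2.5 dB above → -5.5 dBFS.
Stage 2: overshoot 14.2 dB → 14.2/16 = 0.8875 dB → -18.8125 dBFS.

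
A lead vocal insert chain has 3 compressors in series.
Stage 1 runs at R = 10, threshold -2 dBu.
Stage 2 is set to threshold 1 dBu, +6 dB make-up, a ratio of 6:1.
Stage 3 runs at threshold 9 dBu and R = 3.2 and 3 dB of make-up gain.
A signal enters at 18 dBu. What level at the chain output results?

9 dBu

Stage 1: overshoot 20 dB → 20/10 = 2 dB → 0 dBu.
Stage 2: below threshold (0 ≤ 1); passes unchanged; make-up brings it to 6 dBu.
Stage 3: 6 dBu is at or below the 9 dBu threshold — no compression; make-up brings it to 9 dBu.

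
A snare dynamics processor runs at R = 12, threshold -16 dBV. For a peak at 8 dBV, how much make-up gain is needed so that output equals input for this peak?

Without make-up, output = threshold + overshoot/12 = -16 + 2 = -14 dBV.
Gap to target: 22 dB.

22 dB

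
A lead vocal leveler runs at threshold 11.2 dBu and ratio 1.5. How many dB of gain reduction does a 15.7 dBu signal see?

1.5 dB

15.7 dBu exceeds the threshold by 4.5 dB.
A 1.5:1 ratio leaves 3 dB of that excess.
So the signal is attenuated by 4.5 − 3 = 1.5 dB.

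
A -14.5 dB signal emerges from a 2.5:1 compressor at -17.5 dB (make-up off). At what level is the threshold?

-19.5 dB

Input is 5 dB above T (since output overshoot × R = input overshoot: (-17.5 − T)·2.5 = -14.5 − T gives T = -19.5 dB).
Check: -19.5 + (-14.5 − (-19.5))/2.5 = -19.5 + 2 = -17.5 dB. ✓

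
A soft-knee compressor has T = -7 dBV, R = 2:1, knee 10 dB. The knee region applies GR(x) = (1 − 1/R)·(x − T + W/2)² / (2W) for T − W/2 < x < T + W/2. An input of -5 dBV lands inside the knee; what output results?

x − T + W/2 = -5 − (-7) + 5 = 7.
GR = (1 − 1/2) × 7² / 20 = 0.5 × 49 / 20 = 1.225 dB.
Output = -5 − 1.225 = -6.225 dBV.

-6.225 dBV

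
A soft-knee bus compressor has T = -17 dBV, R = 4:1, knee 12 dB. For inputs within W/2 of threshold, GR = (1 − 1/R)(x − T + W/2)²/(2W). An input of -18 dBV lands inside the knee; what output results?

x − T + W/2 = -18 − (-17) + 6 = 5.
GR = (1 − 1/4) × 5² / 24 = 0.75 × 25 / 24 = 0.78125 dB.
Output = -18 − 0.78125 = -18.78125 dBV.

-18.78125 dBV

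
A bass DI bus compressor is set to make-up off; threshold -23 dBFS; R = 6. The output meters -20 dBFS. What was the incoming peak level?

-5 dBFS

Post-compression overshoot = -20 − (-23) = 3 dB.
Before 6:1 compression the overshoot was 3 × 6 = 18 dB, so input = -23 + 18 = -5 dBFS.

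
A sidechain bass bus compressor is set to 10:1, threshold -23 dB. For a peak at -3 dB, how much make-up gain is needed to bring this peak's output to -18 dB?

The peak compresses to -23 + 20/10 = -21 dB.
To reach -18 dB requires -18 − (-21) = 3 dB of make-up.

3 dB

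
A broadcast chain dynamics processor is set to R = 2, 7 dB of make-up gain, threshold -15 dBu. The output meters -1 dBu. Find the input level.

-1 dBu

Stripping the +7 dB make-up gives -8 dBu at the gain stage.
Post-compression overshoot = -8 − (-15) = 7 dB.
Before 2:1 compression the overshoot was 7 × 2 = 14 dB, so input = -15 + 14 = -1 dBu.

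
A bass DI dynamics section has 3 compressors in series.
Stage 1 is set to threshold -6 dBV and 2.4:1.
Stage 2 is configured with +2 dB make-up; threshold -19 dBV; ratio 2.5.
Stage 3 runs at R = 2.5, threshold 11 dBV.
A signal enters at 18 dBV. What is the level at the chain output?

Stage 1: 18 dBV is 24 dB over -6 dBV; at 2.4:1 that becomes 10 dB over, giving 4 dBV.
Stage 2: 23 dB above -19 dBV, reduced 2.5:1 to 9.2 dB above → -9.8 dBV; +2 dB make-up → -7.8 dBV.
Stage 3: -7.8 dBV is at or below the 11 dBV threshold — no compression; output -7.8 dBV.

-7.8 dBV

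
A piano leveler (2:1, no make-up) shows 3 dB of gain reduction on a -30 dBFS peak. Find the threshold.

Gain reduction = -30 − (-33) = 3 dB; output overshoot = GR / (R − 1) = 3 / 1 = 3 dB.
Threshold = output − output overshoot = -33 − 3 = -36 dBFS.

-36 dBFS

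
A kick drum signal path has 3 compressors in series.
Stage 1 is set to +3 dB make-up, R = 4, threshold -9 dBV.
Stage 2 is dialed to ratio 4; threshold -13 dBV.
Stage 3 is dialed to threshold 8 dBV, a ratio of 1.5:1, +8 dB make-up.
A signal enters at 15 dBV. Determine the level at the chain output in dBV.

-1.75 dBV

Stage 1: overshoot 24 dB → 24/4 = 6 dB → -3 dBV; +3 dB make-up → 0 dBV.
Stage 2: overshoot 13 dB → 13/4 = 3.25 dB → -9.75 dBV.
Stage 3: -9.75 dBV is at or below the 8 dBV threshold — no compression; make-up brings it to -1.75 dBV.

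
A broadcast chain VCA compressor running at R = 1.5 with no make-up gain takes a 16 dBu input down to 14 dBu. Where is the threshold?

Input is 6 dB above T (since output overshoot × R = input overshoot: (14 − T)·1.5 = 16 − T gives T = 10 dBu).
Check: 10 + (16 − 10)/1.5 = 10 + 4 = 14 dBu. ✓

10 dBu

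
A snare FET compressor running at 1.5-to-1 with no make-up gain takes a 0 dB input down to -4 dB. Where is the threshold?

Gain reduction = 0 − (-4) = 4 dB; output overshoot = GR / (R − 1) = 4 / 0.5 = 8 dB.
Threshold = output − output overshoot = -4 − 8 = -12 dB.

-12 dB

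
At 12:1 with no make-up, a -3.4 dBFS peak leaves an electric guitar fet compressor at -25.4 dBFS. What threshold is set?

Gain reduction = -3.4 − (-25.4) = 22 dB; output overshoot = GR / (R − 1) = 22 / 11 = 2 dB.
Threshold = output − output overshoot = -25.4 − 2 = -27.4 dBFS.

-27.4 dBFS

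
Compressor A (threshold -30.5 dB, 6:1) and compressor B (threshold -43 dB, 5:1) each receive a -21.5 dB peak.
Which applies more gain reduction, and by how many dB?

A: 9 dB over, compressed to 1.5 dB over, so 7.5 dB of GR.
B: 21.5 dB over, compressed to 4.3 dB over, so 17.2 dB of GR.
B applies 9.7 dB more gain reduction.

B, by 9.7 dB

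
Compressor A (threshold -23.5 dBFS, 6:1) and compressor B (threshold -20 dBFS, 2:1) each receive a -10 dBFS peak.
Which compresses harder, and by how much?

A, by 6.25 dB

A: GR = 13.5 − 13.5/6 = 11.25 dB.
B: GR = 10 − 10/2 = 5 dB.
Difference: 6.25 dB in favour of A.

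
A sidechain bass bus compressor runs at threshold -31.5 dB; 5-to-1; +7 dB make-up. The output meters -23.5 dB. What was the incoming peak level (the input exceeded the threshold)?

Stripping the +7 dB make-up gives -30.5 dB at the gain stage.
That's 1 dB above the -31.5 dB threshold.
Undo the ratio: input overshoot = 1 × 5 = 5 dB, giving input = -26.5 dB.

-26.5 dB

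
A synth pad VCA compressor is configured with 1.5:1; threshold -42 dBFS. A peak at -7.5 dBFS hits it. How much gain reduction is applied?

The signal is 34.5 dB above threshold.
At 1.5:1, output sits 34.5/1.5 = 23 dB above threshold.
GR = overshoot in − overshoot out = 34.5 − 23 = 11.5 dB.

11.5 dB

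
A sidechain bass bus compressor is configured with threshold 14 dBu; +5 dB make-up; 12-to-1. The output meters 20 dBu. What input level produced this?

Before make-up, the level was 20 − 5 = 15 dBu.
The compressed level sits 15 − 14 = 1 dB over threshold.
Before 12:1 compression the overshoot was 1 × 12 = 12 dB, so input = 14 + 12 = 26 dBu.

26 dBu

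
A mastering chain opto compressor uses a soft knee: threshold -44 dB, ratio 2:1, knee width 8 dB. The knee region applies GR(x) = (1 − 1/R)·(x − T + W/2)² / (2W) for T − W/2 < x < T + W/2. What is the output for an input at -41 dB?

-42.53125 dB

x − T + W/2 = -41 − (-44) + 4 = 7.
GR = (1 − 1/2) × 7² / 16 = 0.5 × 49 / 16 = 1.53125 dB.
Output = -41 − 1.53125 = -42.53125 dB.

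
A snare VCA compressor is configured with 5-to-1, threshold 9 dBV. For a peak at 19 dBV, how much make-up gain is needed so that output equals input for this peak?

Without make-up, output = threshold + overshoot/5 = 9 + 2 = 11 dBV.
Gap to target: 8 dB.

8 dB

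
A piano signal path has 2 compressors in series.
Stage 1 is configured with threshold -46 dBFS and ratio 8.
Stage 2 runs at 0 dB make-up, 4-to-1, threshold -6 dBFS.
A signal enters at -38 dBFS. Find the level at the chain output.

-45 dBFS

Stage 1: overshoot 8 dB → 8/8 = 1 dB → -45 dBFS.
Stage 2: below threshold (-45 ≤ -6); passes unchanged; output -45 dBFS.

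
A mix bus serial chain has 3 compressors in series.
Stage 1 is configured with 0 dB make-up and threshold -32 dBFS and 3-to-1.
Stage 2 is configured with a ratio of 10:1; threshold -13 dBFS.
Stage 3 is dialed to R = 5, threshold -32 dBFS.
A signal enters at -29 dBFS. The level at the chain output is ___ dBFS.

Stage 1: 3 dB above -32 dBFS, reduced 3:1 to 1 dB above → -31 dBFS.
Stage 2: -31 dBFS ≤ -13 dBFS, so stage 2 doesn't engage; output -31 dBFS.
Stage 3: overshoot 1 dB → 1/5 = 0.2 dB → -31.8 dBFS.

-31.8 dBFS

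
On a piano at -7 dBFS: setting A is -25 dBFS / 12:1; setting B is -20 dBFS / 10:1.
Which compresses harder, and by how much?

A, by 4.8 dB

A: overshoot 18 dB → output overshoot 1.5 dB → GR 16.5 dB.
B: overshoot 13 dB → output overshoot 1.3 dB → GR 11.7 dB.
A reduces 4.8 dB more.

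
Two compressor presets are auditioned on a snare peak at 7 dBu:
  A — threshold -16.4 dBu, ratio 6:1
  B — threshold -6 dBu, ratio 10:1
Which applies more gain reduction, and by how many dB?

A: overshoot 23.4 dB → output overshoot 3.9 dB → GR 19.5 dB.
B: overshoot 13 dB → output overshoot 1.3 dB → GR 11.7 dB.
Difference: 7.8 dB in favour of A.

A, by 7.8 dB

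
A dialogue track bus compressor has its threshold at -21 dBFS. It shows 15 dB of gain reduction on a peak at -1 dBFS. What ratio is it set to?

Input overshoot = -1 − (-21) = 20 dB.
Output overshoot = 20 − 15 = 5 dB.
Ratio = input overshoot / output overshoot = 20 / 5 = 4.

4:1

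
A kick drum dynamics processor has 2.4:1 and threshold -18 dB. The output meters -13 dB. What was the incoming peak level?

-6 dB

That's 5 dB above the -18 dB threshold.
Input overshoot = R × output overshoot = 12 dB → input = -18 + 12 = -6 dB.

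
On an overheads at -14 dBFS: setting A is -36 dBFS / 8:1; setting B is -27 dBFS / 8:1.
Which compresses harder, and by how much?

A: overshoot 22 dB → output overshoot 2.75 dB → GR 19.25 dB.
B: overshoot 13 dB → output overshoot 1.625 dB → GR 11.375 dB.
A reduces 7.875 dB more.

A, by 7.875 dB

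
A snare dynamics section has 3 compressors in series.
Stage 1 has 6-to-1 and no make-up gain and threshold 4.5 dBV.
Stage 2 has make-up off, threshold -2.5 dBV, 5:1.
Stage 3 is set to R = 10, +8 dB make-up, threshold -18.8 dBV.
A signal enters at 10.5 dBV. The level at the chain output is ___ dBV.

Stage 1: 10.5 dBV is 6 dB over 4.5 dBV; at 6:1 that becomes 1 dB over, giving 5.5 dBV.
Stage 2: 5.5 dBV is 8 dB over -2.5 dBV; at 5:1 that becomes 1.6 dB over, giving -0.9 dBV.
Stage 3: 17.9 dB above -18.8 dBV, reduced 10:1 to 1.79 dB above → -17.01 dBV; +8 dB make-up → -9.01 dBV.

-9.01 dBV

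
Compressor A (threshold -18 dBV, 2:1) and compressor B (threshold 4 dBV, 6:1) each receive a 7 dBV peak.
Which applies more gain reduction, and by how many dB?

A: 25 dB over, compressed to 12.5 dB over, so 12.5 dB of GR.
B: 3 dB over, compressed to 0.5 dB over, so 2.5 dB of GR.
A reduces 10 dB more.

A, by 10 dB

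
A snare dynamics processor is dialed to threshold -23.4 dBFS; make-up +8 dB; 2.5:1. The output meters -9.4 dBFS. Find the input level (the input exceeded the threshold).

Stripping the +8 dB make-up gives -17.4 dBFS at the gain stage.
The compressed level sits -17.4 − (-23.4) = 6 dB over threshold.
Before 2.5:1 compression the overshoot was 6 × 2.5 = 15 dB, so input = -23.4 + 15 = -8.4 dBFS.

-8.4 dBFS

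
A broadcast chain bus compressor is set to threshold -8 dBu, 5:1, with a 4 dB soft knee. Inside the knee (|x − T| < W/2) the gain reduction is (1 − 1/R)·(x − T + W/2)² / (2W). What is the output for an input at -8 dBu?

-8.4 dBu

x − T + W/2 = -8 − (-8) + 2 = 2.
GR = (1 − 1/5) × 2² / 8 = 0.8 × 4 / 8 = 0.4 dB.
Output = -8 − 0.4 = -8.4 dBu.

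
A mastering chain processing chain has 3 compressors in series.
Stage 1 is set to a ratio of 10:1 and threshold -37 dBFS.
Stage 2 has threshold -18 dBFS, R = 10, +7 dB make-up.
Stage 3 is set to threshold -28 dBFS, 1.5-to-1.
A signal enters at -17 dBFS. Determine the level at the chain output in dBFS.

Stage 1: 20 dB above -37 dBFS, reduced 10:1 to 2 dB above → -35 dBFS.
Stage 2: below threshold (-35 ≤ -18); passes unchanged; make-up brings it to -28 dBFS.
Stage 3: -28 dBFS is at or below the -28 dBFS threshold — no compression; output -28 dBFS.

-28 dBFS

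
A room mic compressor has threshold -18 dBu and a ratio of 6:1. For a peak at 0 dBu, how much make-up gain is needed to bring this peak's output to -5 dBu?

10 dB

Overshoot 18 dB → 18/6 = 3 dB after compression, so the compressed level is -18 + 3 = -15 dBu.
Make-up = target − compressed = -5 − (-15) = 10 dB.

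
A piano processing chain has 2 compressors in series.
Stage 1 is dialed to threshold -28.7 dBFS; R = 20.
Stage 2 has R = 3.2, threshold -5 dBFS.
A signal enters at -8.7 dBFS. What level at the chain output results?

-27.7 dBFS

Stage 1: -8.7 dBFS is 20 dB over -28.7 dBFS; at 20:1 that becomes 1 dB over, giving -27.7 dBFS.
Stage 2: -27.7 dBFS is at or below the -5 dBFS threshold — no compression; output -27.7 dBFS.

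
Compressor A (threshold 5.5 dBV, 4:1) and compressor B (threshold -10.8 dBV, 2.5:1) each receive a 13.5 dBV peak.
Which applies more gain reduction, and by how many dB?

B, by 8.58 dB

A: 8 dB over, compressed to 2 dB over, so 6 dB of GR.
B: 24.3 dB over, compressed to 9.72 dB over, so 14.58 dB of GR.
B applies 8.58 dB more gain reduction.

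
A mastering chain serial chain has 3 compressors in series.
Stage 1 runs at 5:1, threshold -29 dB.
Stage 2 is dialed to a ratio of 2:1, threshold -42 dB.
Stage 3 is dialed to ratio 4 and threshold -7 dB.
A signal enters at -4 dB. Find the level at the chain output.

Stage 1: overshoot 25 dB → 25/5 = 5 dB → -24 dB.
Stage 2: 18 dB above -42 dB, reduced 2:1 to 9 dB above → -33 dB.
Stage 3: -33 dB ≤ -7 dB, so stage 3 doesn't engage; output -33 dB.

-33 dB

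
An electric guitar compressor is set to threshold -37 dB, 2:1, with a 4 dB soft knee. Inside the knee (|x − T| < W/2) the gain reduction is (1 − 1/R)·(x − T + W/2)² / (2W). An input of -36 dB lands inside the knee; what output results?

x − T + W/2 = -36 − (-37) + 2 = 3.
GR = (1 − 1/2) × 3² / 8 = 0.5 × 9 / 8 = 0.5625 dB.
Output = -36 − 0.5625 = -36.5625 dB.

-36.5625 dB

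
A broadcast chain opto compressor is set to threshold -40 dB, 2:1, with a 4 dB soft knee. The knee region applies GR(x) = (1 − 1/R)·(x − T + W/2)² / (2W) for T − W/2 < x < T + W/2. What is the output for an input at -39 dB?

-39.5625 dB

x − T + W/2 = -39 − (-40) + 2 = 3.
GR = (1 − 1/2) × 3² / 8 = 0.5 × 9 / 8 = 0.5625 dB.
Output = -39 − 0.5625 = -39.5625 dB.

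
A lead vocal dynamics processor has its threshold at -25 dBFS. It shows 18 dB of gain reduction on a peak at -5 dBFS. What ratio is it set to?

10:1

Input overshoot = -5 − (-25) = 20 dB.
Output overshoot = 20 − 18 = 2 dB.
Ratio = input overshoot / output overshoot = 20 / 2 = 10.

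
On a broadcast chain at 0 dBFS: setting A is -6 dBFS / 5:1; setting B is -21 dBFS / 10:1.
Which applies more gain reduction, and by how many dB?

B, by 14.1 dB

A: overshoot 6 dB → output overshoot 1.2 dB → GR 4.8 dB.
B: overshoot 21 dB → output overshoot 2.1 dB → GR 18.9 dB.
B applies 14.1 dB more gain reduction.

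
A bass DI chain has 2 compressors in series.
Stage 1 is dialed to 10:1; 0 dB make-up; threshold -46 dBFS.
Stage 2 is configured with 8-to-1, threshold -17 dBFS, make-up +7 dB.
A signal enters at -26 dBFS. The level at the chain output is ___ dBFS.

Stage 1: overshoot 20 dB → 20/10 = 2 dB → -44 dBFS.
Stage 2: below threshold (-44 ≤ -17); passes unchanged; make-up brings it to -37 dBFS.

-37 dBFS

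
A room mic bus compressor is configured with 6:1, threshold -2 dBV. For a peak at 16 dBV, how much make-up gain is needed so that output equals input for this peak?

15 dB

Without make-up, output = threshold + overshoot/6 = -2 + 3 = 1 dBV.
Gap to target: 15 dB.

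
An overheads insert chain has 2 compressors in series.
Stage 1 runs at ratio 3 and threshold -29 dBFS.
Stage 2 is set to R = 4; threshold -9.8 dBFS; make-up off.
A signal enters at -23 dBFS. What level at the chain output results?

Stage 1: 6 dB above -29 dBFS, reduced 3:1 to 2 dB above → -27 dBFS.
Stage 2: -27 dBFS ≤ -9.8 dBFS, so stage 2 doesn't engage; output -27 dBFS.

-27 dBFS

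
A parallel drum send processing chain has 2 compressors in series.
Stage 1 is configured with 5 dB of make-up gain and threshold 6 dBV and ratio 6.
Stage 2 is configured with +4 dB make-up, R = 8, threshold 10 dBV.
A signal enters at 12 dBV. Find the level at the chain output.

Stage 1: overshoot 6 dB → 6/6 = 1 dB → 7 dBV; +5 dB make-up → 12 dBV.
Stage 2: 2 dB above 10 dBV, reduced 8:1 to 0.25 dB above → 10.25 dBV; +4 dB make-up → 14.25 dBV.

14.25 dBV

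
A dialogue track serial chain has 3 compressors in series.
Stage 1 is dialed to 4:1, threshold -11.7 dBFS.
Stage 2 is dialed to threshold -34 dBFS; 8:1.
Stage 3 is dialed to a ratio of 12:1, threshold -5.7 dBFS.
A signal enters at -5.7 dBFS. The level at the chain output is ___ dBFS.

-31.025 dBFS

Stage 1: overshoot 6 dB → 6/4 = 1.5 dB → -10.2 dBFS.
Stage 2: 23.8 dB above -34 dBFS, reduced 8:1 to 2.975 dB above → -31.025 dBFS.
Stage 3: -31.025 dBFS is at or below the -5.7 dBFS threshold — no compression; output -31.025 dBFS.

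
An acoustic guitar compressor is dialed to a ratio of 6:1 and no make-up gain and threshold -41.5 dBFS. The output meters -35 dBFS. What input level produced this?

The compressed level sits -35 − (-41.5) = 6.5 dB over threshold.
Undo the ratio: input overshoot = 6.5 × 6 = 39 dB, giving input = -2.5 dBFS.

-2.5 dBFS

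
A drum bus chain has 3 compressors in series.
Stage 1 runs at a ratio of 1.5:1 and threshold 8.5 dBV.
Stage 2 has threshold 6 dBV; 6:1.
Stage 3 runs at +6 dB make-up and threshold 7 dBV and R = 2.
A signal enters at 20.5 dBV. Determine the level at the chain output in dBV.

13.375 dBV

Stage 1: 12 dB above 8.5 dBV, reduced 1.5:1 to 8 dB above → 16.5 dBV.
Stage 2: 10.5 dB above 6 dBV, reduced 6:1 to 1.75 dB above → 7.75 dBV.
Stage 3: 7.75 dBV is 0.75 dB over 7 dBV; at 2:1 that becomes 0.375 dB over, giving 7.375 dBV; +6 dB make-up → 13.375 dBV.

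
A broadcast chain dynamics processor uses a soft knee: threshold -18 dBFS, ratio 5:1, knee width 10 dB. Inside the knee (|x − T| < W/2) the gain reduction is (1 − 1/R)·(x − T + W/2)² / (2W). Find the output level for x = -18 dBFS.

x − T + W/2 = -18 − (-18) + 5 = 5.
GR = (1 − 1/5) × 5² / 20 = 0.8 × 25 / 20 = 1 dB.
Output = -18 − 1 = -19 dBFS.

-19 dBFS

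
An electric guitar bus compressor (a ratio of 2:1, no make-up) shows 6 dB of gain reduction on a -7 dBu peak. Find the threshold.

Gain reduction = -7 − (-13) = 6 dB; output overshoot = GR / (R − 1) = 6 / 1 = 6 dB.
Threshold = output − output overshoot = -13 − 6 = -19 dBu.

-19 dBu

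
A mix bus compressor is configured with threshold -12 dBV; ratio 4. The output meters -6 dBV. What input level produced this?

Post-compression overshoot = -6 − (-12) = 6 dB.
Input overshoot = R × output overshoot = 24 dB → input = -12 + 24 = 12 dBV.

12 dBV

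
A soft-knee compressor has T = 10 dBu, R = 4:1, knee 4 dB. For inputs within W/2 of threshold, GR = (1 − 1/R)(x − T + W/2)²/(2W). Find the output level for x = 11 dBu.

x − T + W/2 = 11 − 10 + 2 = 3.
GR = (1 − 1/4) × 3² / 8 = 0.75 × 9 / 8 = 0.84375 dB.
Output = 11 − 0.84375 = 10.15625 dBu.

10.15625 dBu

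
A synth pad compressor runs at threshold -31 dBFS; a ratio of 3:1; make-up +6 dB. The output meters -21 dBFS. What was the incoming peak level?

Remove make-up: -21 − 6 = -27 dBFS.
That's 4 dB above the -31 dBFS threshold.
Undo the ratio: input overshoot = 4 × 3 = 12 dB, giving input = -19 dBFS.

-19 dBFS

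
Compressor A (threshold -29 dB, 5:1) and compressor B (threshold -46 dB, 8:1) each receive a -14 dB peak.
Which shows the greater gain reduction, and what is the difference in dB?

A: 15 dB over, compressed to 3 dB over, so 12 dB of GR.
B: 32 dB over, compressed to 4 dB over, so 28 dB of GR.
B applies 16 dB more gain reduction.

B, by 16 dB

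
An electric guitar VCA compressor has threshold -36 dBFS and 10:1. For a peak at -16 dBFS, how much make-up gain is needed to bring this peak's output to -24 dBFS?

Overshoot 20 dB → 20/10 = 2 dB after compression, so the compressed level is -36 + 2 = -34 dBFS.
Make-up = target − compressed = -24 − (-34) = 10 dB.

10 dB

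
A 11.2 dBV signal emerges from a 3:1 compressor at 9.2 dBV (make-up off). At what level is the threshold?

8.2 dBV

Input is 3 dB above T (since output overshoot × R = input overshoot: (9.2 − T)·3 = 11.2 − T gives T = 8.2 dBV).
Check: 8.2 + (11.2 − 8.2)/3 = 8.2 + 1 = 9.2 dBV. ✓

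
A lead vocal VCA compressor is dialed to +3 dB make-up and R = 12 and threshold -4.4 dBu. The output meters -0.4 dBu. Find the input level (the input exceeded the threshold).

7.6 dBu

Stripping the +3 dB make-up gives -3.4 dBu at the gain stage.
That's 1 dB above the -4.4 dBu threshold.
Before 12:1 compression the overshoot was 1 × 12 = 12 dB, so input = -4.4 + 12 = 7.6 dBu.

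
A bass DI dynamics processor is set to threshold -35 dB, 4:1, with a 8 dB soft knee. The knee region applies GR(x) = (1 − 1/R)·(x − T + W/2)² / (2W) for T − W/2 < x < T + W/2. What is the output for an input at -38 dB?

x − T + W/2 = -38 − (-35) + 4 = 1.
GR = (1 − 1/4) × 1² / 16 = 0.75 × 1 / 16 = 0.046875 dB.
Output = -38 − 0.046875 = -38.046875 dB.

-38.046875 dB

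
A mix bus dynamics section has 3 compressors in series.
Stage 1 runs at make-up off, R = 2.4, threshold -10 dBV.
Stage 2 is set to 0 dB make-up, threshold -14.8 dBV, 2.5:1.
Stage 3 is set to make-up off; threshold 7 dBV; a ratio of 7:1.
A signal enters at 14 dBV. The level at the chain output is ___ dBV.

Stage 1: 14 dBV is 24 dB over -10 dBV; at 2.4:1 that becomes 10 dB over, giving 0 dBV.
Stage 2: 14.8 dB above -14.8 dBV, reduced 2.5:1 to 5.92 dB above → -8.88 dBV.
Stage 3: -8.88 dBV is at or below the 7 dBV threshold — no compression; output -8.88 dBV.

-8.88 dBV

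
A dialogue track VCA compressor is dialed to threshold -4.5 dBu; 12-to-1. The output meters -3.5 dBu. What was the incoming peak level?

7.5 dBu

Post-compression overshoot = -3.5 − (-4.5) = 1 dB.
Before 12:1 compression the overshoot was 1 × 12 = 12 dB, so input = -4.5 + 12 = 7.5 dBu.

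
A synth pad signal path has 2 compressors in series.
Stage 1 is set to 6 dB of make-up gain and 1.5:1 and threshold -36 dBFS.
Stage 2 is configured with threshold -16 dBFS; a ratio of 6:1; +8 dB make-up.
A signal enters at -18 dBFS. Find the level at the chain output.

-10 dBFS

Stage 1: -18 dBFS is 18 dB over -36 dBFS; at 1.5:1 that becomes 12 dB over, giving -24 dBFS; +6 dB make-up → -18 dBFS.
Stage 2: -18 dBFS is at or below the -16 dBFS threshold — no compression; make-up brings it to -10 dBFS.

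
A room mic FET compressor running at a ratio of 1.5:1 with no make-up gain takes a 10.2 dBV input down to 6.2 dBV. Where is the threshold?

Let T be the threshold. Output overshoot = (input overshoot)/R, so 6.2 − T = (10.2 − T)/1.5.
1.5·(6.2 − T) = 10.2 − T → 0.5·T = 9.3 − 10.2 = -0.9.
T = -0.9/0.5 = -1.8 dBV.

-1.8 dBV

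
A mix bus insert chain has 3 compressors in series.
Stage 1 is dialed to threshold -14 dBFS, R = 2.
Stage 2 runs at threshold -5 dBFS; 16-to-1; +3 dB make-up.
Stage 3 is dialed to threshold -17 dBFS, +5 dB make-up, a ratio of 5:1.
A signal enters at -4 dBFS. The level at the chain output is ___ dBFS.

Stage 1: -4 dBFS is 10 dB over -14 dBFS; at 2:1 that becomes 5 dB over, giving -9 dBFS.
Stage 2: below threshold (-9 ≤ -5); passes unchanged; make-up brings it to -6 dBFS.
Stage 3: -6 dBFS is 11 dB over -17 dBFS; at 5:1 that becomes 2.2 dB over, giving -14.8 dBFS; +5 dB make-up → -9.8 dBFS.

-9.8 dBFS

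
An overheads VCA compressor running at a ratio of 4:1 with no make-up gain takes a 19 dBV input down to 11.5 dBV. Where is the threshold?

Let T be the threshold. Output overshoot = (input overshoot)/R, so 11.5 − T = (19 − T)/4.
4·(11.5 − T) = 19 − T → 3·T = 46 − 19 = 27.
T = 27/3 = 9 dBV.

9 dBV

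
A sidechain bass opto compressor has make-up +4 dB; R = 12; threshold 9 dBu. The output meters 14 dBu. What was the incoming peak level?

Remove make-up: 14 − 4 = 10 dBu.
That's 1 dB above the 9 dBu threshold.
Undo the ratio: input overshoot = 1 × 12 = 12 dB, giving input = 21 dBu.

21 dBu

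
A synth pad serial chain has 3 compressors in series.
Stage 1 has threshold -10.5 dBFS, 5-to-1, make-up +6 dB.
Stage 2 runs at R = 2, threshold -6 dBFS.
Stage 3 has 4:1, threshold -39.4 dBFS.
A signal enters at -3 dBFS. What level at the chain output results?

-30.675 dBFS

Stage 1: -3 dBFS is 7.5 dB over -10.5 dBFS; at 5:1 that becomes 1.5 dB over, giving -9 dBFS; +6 dB make-up → -3 dBFS.
Stage 2: overshoot 3 dB → 3/2 = 1.5 dB → -4.5 dBFS.
Stage 3: -4.5 dBFS is 34.9 dB over -39.4 dBFS; at 4:1 that becomes 8.725 dB over, giving -30.675 dBFS.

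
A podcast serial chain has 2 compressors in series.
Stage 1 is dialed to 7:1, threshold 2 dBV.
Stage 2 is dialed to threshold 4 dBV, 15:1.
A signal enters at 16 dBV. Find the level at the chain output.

Stage 1: 16 dBV is 14 dB over 2 dBV; at 7:1 that becomes 2 dB over, giving 4 dBV.
Stage 2: 4 dBV ≤ 4 dBV, so stage 2 doesn't engage; output 4 dBV.

4 dBV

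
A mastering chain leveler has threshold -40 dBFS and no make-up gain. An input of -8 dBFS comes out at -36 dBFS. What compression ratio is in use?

Input overshoot = -8 − (-40) = 32 dB; output overshoot = -36 − (-40) = 4 dB.
Ratio = 32 / 4 = 8.

8:1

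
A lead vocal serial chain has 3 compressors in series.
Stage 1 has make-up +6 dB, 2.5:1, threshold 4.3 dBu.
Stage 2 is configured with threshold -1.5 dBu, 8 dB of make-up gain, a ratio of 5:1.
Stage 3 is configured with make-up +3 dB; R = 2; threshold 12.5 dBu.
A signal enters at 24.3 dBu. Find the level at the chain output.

13.46 dBu

Stage 1: overshoot 20 dB → 20/2.5 = 8 dB → 12.3 dBu; +6 dB make-up → 18.3 dBu.
Stage 2: overshoot 19.8 dB → 19.8/5 = 3.96 dB → 2.46 dBu; +8 dB make-up → 10.46 dBu.
Stage 3: 10.46 dBu ≤ 12.5 dBu, so stage 3 doesn't engage; make-up brings it to 13.46 dBu.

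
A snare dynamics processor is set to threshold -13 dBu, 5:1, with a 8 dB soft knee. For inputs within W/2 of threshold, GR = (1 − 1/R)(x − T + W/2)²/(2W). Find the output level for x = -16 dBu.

x − T + W/2 = -16 − (-13) + 4 = 1.
GR = (1 − 1/5) × 1² / 16 = 0.8 × 1 / 16 = 0.05 dB.
Output = -16 − 0.05 = -16.05 dBu.

-16.05 dBu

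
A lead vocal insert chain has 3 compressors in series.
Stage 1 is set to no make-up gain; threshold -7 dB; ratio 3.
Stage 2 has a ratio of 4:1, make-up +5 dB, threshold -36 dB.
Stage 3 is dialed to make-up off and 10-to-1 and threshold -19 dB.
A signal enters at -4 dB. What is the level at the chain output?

-23.5 dB

Stage 1: -4 dB is 3 dB over -7 dB; at 3:1 that becomes 1 dB over, giving -6 dB.
Stage 2: 30 dB above -36 dB, reduced 4:1 to 7.5 dB above → -28.5 dB; +5 dB make-up → -23.5 dB.
Stage 3: -23.5 dB is at or below the -19 dB threshold — no compression; output -23.5 dB.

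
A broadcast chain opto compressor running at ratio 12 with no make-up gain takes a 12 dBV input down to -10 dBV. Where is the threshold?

-12 dBV

Input is 24 dB above T (since output overshoot × R = input overshoot: (-10 − T)·12 = 12 − T gives T = -12 dBV).
Check: -12 + (12 − (-12))/12 = -12 + 2 = -10 dBV. ✓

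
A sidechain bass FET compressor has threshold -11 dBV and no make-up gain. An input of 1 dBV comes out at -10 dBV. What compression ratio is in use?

12:1

Input overshoot = 1 − (-11) = 12 dB; output overshoot = -10 − (-11) = 1 dB.
Ratio = 12 / 1 = 12.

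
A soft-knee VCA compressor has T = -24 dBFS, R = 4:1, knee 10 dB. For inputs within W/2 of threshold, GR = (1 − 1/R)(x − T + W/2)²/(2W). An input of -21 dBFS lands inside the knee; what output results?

x − T + W/2 = -21 − (-24) + 5 = 8.
GR = (1 − 1/4) × 8² / 20 = 0.75 × 64 / 20 = 2.4 dB.
Output = -21 − 2.4 = -23.4 dBFS.

-23.4 dBFS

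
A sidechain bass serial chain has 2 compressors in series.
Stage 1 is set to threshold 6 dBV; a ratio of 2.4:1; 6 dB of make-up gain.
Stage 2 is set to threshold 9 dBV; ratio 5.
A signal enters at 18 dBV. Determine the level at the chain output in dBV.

10.6 dBV

Stage 1: 12 dB above 6 dBV, reduced 2.4:1 to 5 dB above → 11 dBV; +6 dB make-up → 17 dBV.
Stage 2: overshoot 8 dB → 8/5 = 1.6 dB → 10.6 dBV.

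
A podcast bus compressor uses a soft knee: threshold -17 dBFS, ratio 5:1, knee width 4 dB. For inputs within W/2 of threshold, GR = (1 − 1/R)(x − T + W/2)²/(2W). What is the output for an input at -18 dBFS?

x − T + W/2 = -18 − (-17) + 2 = 1.
GR = (1 − 1/5) × 1² / 8 = 0.8 × 1 / 8 = 0.1 dB.
Output = -18 − 0.1 = -18.1 dBFS.

-18.1 dBFS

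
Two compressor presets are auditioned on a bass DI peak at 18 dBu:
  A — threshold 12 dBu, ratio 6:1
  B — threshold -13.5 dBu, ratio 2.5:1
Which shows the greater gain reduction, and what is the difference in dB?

A: GR = 6 − 6/6 = 5 dB.
B: GR = 31.5 − 31.5/2.5 = 18.9 dB.
B applies 13.9 dB more gain reduction.

B, by 13.9 dB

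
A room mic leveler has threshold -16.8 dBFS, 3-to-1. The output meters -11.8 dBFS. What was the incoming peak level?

-1.8 dBFS

Post-compression overshoot = -11.8 − (-16.8) = 5 dB.
Input overshoot = R × output overshoot = 15 dB → input = -16.8 + 15 = -1.8 dBFS.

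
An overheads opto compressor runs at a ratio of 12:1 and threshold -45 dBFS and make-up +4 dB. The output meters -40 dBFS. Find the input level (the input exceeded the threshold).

Remove make-up: -40 − 4 = -44 dBFS.
That's 1 dB above the -45 dBFS threshold.
Undo the ratio: input overshoot = 1 × 12 = 12 dB, giving input = -33 dBFS.

-33 dBFS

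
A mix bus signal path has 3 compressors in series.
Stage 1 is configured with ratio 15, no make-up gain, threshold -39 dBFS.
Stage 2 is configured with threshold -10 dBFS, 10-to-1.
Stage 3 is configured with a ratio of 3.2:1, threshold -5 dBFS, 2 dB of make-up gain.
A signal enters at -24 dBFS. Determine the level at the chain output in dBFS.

-36 dBFS

Stage 1: 15 dB above -39 dBFS, reduced 15:1 to 1 dB above → -38 dBFS.
Stage 2: -38 dBFS is at or below the -10 dBFS threshold — no compression; output -38 dBFS.
Stage 3: below threshold (-38 ≤ -5); passes unchanged; make-up brings it to -36 dBFS.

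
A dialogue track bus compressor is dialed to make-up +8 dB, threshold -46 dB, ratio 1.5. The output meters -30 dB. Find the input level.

-34 dB

Before make-up, the level was -30 − 8 = -38 dB.
The compressed level sits -38 − (-46) = 8 dB over threshold.
Undo the ratio: input overshoot = 8 × 1.5 = 12 dB, giving input = -34 dB.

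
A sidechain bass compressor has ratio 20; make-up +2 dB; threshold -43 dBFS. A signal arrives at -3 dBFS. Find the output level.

The input is 40 dB above the -43 dBFS threshold.
At 20:1 the overshoot is divided by 20, leaving 2 dB above threshold.
Output = -43 + 2 = -41 dBFS; make-up adds 2 dB, giving -39 dBFS.

-39 dBFS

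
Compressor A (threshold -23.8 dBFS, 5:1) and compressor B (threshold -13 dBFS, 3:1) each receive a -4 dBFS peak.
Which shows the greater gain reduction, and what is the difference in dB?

A, by 9.84 dB

A: overshoot 19.8 dB → output overshoot 3.96 dB → GR 15.84 dB.
B: overshoot 9 dB → output overshoot 3 dB → GR 6 dB.
A reduces 9.84 dB more.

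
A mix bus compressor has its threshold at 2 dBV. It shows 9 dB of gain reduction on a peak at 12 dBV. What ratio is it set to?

Input overshoot = 12 − 2 = 10 dB.
Output overshoot = 10 − 9 = 1 dB.
Ratio = input overshoot / output overshoot = 10 / 1 = 10.

10:1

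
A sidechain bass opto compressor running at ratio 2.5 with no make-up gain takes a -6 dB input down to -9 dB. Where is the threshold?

-11 dB

Gain reduction = -6 − (-9) = 3 dB; output overshoot = GR / (R − 1) = 3 / 1.5 = 2 dB.
Threshold = output − output overshoot = -9 − 2 = -11 dB.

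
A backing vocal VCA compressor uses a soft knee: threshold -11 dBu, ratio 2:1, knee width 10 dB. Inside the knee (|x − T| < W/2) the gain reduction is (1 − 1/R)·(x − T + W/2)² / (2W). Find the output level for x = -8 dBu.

-9.6 dBu

x − T + W/2 = -8 − (-11) + 5 = 8.
GR = (1 − 1/2) × 8² / 20 = 0.5 × 64 / 20 = 1.6 dB.
Output = -8 − 1.6 = -9.6 dBu.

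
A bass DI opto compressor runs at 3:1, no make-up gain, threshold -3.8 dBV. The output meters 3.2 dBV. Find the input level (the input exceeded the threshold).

Post-compression overshoot = 3.2 − (-3.8) = 7 dB.
Input overshoot = R × output overshoot = 21 dB → input = -3.8 + 21 = 17.2 dBV.

17.2 dBV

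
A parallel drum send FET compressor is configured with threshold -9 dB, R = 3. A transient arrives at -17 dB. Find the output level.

-17 dB

-17 dB is 8 dB below the -9 dB threshold, so no gain reduction is applied.
Output = input = -17 dB.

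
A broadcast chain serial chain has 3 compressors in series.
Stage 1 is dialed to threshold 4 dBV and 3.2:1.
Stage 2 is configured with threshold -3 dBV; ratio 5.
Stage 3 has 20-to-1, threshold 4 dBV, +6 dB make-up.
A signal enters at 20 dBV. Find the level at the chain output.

Stage 1: 20 dBV is 16 dB over 4 dBV; at 3.2:1 that becomes 5 dB over, giving 9 dBV.
Stage 2: 9 dBV is 12 dB over -3 dBV; at 5:1 that becomes 2.4 dB over, giving -0.6 dBV.
Stage 3: -0.6 dBV is at or below the 4 dBV threshold — no compression; make-up brings it to 5.4 dBV.

5.4 dBV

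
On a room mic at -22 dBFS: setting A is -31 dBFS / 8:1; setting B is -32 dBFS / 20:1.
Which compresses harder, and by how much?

A: overshoot 9 dB → output overshoot 1.125 dB → GR 7.875 dB.
B: overshoot 10 dB → output overshoot 0.5 dB → GR 9.5 dB.
B applies 1.625 dB more gain reduction.

B, by 1.625 dB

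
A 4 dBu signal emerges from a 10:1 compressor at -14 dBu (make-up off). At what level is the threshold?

Let T be the threshold. Output overshoot = (input overshoot)/R, so -14 − T = (4 − T)/10.
10·(-14 − T) = 4 − T → 9·T = -140 − 4 = -144.
T = -144/9 = -16 dBu.

-16 dBu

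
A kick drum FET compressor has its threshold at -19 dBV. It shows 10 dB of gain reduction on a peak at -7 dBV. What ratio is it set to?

6:1

Input overshoot = -7 − (-19) = 12 dB.
Output overshoot = 12 − 10 = 2 dB.
Ratio = input overshoot / output overshoot = 12 / 2 = 6.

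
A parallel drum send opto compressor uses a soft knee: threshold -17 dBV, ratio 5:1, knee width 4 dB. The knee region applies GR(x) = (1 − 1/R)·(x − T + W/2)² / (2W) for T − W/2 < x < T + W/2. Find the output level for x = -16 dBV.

x − T + W/2 = -16 − (-17) + 2 = 3.
GR = (1 − 1/5) × 3² / 8 = 0.8 × 9 / 8 = 0.9 dB.
Output = -16 − 0.9 = -16.9 dBV.

-16.9 dBV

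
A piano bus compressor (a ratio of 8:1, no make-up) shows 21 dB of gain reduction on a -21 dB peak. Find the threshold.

-45 dB

Let T be the threshold. Output overshoot = (input overshoot)/R, so -42 − T = (-21 − T)/8.
8·(-42 − T) = -21 − T → 7·T = -336 − (-21) = -315.
T = -315/7 = -45 dB.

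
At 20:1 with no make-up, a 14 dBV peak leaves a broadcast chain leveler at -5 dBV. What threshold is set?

Let T be the threshold. Output overshoot = (input overshoot)/R, so -5 − T = (14 − T)/20.
20·(-5 − T) = 14 − T → 19·T = -100 − 14 = -114.
T = -114/19 = -6 dBV.

-6 dBV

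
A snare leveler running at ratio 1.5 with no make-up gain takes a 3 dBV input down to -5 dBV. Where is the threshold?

Gain reduction = 3 − (-5) = 8 dB; output overshoot = GR / (R − 1) = 8 / 0.5 = 16 dB.
Threshold = output − output overshoot = -5 − 16 = -21 dBV.

-21 dBV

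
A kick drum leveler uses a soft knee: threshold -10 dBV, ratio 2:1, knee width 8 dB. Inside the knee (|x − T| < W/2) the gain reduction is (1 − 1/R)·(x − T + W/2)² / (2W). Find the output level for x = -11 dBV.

x − T + W/2 = -11 − (-10) + 4 = 3.
GR = (1 − 1/2) × 3² / 16 = 0.5 × 9 / 16 = 0.28125 dB.
Output = -11 − 0.28125 = -11.28125 dBV.

-11.28125 dBV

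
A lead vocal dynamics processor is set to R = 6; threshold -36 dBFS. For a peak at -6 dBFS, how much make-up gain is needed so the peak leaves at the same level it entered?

Without make-up, output = threshold + overshoot/6 = -36 + 5 = -31 dBFS.
Gap to target: 25 dB.

25 dB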